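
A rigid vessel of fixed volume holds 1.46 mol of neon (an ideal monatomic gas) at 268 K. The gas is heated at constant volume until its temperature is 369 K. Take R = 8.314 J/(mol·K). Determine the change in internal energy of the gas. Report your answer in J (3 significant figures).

ΔU ≈ 1840 J

Constant volume ⇒ W = 0, so Q = ΔU = nCᵥΔT with Cᵥ = 3R/2 = 12.47 J/(mol·K).
ΔU = (1.46)(12.47)(369 − 268) = 1839 J.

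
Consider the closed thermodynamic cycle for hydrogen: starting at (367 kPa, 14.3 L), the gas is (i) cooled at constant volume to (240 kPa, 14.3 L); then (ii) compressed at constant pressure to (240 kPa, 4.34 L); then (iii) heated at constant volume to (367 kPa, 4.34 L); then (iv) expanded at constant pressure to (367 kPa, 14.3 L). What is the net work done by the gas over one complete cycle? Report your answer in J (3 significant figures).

W_net ≈ 1260 J

Constant-volume legs do no work.
W(ii) = (240)(4.34 − 14.3) = -2390 J; W(iv) = (367)(14.3 − 4.34) = 3655 J.
W_net = -2390 + 3655 = 1265 J (the clockwise enclosed area).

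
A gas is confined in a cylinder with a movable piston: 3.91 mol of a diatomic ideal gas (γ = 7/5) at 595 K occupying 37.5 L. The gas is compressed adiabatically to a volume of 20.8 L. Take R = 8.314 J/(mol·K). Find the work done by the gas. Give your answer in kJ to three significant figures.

W ≈ -12.9 kJ

Adiabatic: TV^(γ−1) = const with γ = 7/5.
T₂ = T₁ (V₁/V₂)^(γ−1) = 595 × (37.5/20.8)^0.4 = 595 × 1.266 = 753.2 K.
W_by = nCᵥ(T₁ − T₂) = (3.91)(20.79)(595 − 753.2) = -12856 J.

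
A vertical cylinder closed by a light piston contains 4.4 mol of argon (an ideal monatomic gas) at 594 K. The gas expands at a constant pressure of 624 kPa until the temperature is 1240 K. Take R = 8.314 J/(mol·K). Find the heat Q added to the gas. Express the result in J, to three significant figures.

Isobaric: W = nRΔT = (4.4)(8.314)(646) = 23632 J.
ΔU = nCᵥΔT with Cᵥ = 3R/2: ΔU = (4.4)(12.47)(646) = 35448 J.
Q = ΔU + W = 35448 + 23632 = 59079 J.

Q ≈ 59100 J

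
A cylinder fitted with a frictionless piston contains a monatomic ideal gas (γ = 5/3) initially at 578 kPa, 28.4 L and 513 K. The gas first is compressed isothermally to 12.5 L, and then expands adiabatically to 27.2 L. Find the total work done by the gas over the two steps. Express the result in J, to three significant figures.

W_total ≈ -3510 J

Step 1 (isothermal): W = P₁V₁ ln(V₂/V₁) = (16415) ln(12.5/28.4) = -13471 J.
After step 1: P = 1313 kPa, V = 12.5 L, T = 513 K.
Step 2 (adiabatic): W = (P₁V₁ − P₂V₂)/(γ−1) = (16415 − 9776)/0.667 = 9960 J.
W_total = -13471 + 9960 = -3512 J.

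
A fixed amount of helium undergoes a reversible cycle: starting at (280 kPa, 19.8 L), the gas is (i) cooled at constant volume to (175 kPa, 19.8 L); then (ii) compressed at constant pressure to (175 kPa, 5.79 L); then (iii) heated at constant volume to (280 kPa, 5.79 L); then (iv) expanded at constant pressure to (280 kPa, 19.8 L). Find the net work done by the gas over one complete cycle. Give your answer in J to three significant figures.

Constant-volume legs do no work.
W(ii) = (175)(5.79 − 19.8) = -2452 J; W(iv) = (280)(19.8 − 5.79) = 3923 J.
W_net = -2452 + 3923 = 1471 J (the clockwise enclosed area).

W_net ≈ 1470 J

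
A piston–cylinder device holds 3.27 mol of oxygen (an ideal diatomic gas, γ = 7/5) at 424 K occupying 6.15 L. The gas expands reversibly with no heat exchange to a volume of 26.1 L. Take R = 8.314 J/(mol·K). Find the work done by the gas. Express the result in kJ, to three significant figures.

W ≈ 12.7 kJ

Adiabatic: TV^(γ−1) = const with γ = 7/5.
T₂ = T₁ (V₁/V₂)^(γ−1) = 424 × (6.15/26.1)^0.4 = 424 × 0.5609 = 237.8 K.
W_by = nCᵥ(T₁ − T₂) = (3.27)(20.79)(424 − 237.8) = 12654 J.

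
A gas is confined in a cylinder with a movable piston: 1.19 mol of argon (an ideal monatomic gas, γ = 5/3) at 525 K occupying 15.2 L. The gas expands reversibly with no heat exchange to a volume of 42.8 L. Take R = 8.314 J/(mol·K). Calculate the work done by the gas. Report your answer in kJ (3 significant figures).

W ≈ 3.88 kJ

Adiabatic: TV^(γ−1) = const with γ = 5/3.
T₂ = T₁ (V₁/V₂)^(γ−1) = 525 × (15.2/42.8)^0.667 = 525 × 0.5015 = 263.3 K.
W_by = nCᵥ(T₁ − T₂) = (1.19)(12.47)(525 − 263.3) = 3884 J.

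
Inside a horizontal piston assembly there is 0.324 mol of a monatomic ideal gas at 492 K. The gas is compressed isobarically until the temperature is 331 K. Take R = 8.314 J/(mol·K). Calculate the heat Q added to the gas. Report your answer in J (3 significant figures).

Isobaric: W = nRΔT = (0.324)(8.314)(-161) = -433.7 J.
ΔU = nCᵥΔT with Cᵥ = 3R/2: ΔU = (0.324)(12.47)(-161) = -650.5 J.
Q = ΔU + W = -650.5 − 433.7 = -1084 J.

Q ≈ -1080 J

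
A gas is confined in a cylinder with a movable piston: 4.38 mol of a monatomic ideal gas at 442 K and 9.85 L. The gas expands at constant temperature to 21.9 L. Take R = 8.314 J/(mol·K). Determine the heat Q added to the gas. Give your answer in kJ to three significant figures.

Q ≈ 12.9 kJ

Isothermal ⇒ ΔU = 0, so Q = W = nRT ln(V₂/V₁).
Q = (4.38)(8.314)(442) ln(21.9/9.85) = 16096 × 0.799 = 12861 J.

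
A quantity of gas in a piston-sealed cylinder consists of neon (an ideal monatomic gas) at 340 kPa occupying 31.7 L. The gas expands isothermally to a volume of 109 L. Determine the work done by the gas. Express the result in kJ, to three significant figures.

Isothermal: W = nRT ln(V₂/V₁) = P₁V₁ ln(V₂/V₁).
P₁V₁ = (340 kPa)(31.7 L) = 10778 J.
W = 10778 × ln(109/31.7) = 10778 × 1.235
W_by_gas = 13311 J.

W ≈ 13.3 kJ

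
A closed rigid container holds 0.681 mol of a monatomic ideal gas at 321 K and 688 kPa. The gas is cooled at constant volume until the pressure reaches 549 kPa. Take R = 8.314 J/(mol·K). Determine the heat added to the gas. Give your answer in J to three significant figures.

Constant volume ⇒ W = 0, so Q = ΔU = nCᵥΔT with Cᵥ = 3R/2 = 12.47 J/(mol·K).
At constant V, T₂/T₁ = P₂/P₁ ⇒ ΔT = T₁(P₂/P₁ − 1) = 321·(549/688 − 1) = -64.85 K.
ΔU = (0.681)(12.47)(-64.85) = -550.8 J.

Q ≈ -551 J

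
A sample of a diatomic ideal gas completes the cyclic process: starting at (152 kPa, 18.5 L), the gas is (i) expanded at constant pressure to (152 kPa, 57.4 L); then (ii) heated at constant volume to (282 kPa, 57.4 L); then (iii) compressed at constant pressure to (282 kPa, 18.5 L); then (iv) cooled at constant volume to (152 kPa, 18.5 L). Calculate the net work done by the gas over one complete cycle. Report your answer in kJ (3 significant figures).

Constant-volume legs do no work.
W(i) = (152)(57.4 − 18.5) = 5913 J; W(iii) = (282)(18.5 − 57.4) = -10970 J.
W_net = 5913 − 10970 = -5057 J (the counter-clockwise enclosed area).

W_net ≈ -5.06 kJ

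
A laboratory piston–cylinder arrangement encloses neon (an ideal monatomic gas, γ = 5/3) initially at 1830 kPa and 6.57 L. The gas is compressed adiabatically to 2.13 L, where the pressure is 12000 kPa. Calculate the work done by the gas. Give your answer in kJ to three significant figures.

W ≈ -20.3 kJ

Adiabatic: W = (P₁V₁ − P₂V₂)/(γ − 1) with γ = 5/3.
P₁V₁ = 12023 J, P₂V₂ = 25560 J.
W = (12023 − 25560) / 0.6667 = -20305 J.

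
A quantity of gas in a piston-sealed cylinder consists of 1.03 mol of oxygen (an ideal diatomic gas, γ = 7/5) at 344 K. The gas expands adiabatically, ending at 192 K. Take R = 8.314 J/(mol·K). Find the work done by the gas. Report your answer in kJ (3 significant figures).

Adiabatic ⇒ Q = 0, so W_by = −ΔU = nCᵥ(T₁ − T₂).
Cᵥ = 5R/2 = 20.79 J/(mol·K).
W = (1.03)(20.79)(344 − 192) = 3254 J.

W ≈ 3.25 kJ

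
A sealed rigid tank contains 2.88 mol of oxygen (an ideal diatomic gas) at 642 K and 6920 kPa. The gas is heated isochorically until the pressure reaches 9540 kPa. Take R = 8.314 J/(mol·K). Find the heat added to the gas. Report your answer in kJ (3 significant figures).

Q ≈ 14.6 kJ

Constant volume ⇒ W = 0, so Q = ΔU = nCᵥΔT with Cᵥ = 5R/2 = 20.79 J/(mol·K).
At constant V, T₂/T₁ = P₂/P₁ ⇒ ΔT = T₁(P₂/P₁ − 1) = 642·(9540/6920 − 1) = 243.1 K.
ΔU = (2.88)(20.79)(243.1) = 14550 J.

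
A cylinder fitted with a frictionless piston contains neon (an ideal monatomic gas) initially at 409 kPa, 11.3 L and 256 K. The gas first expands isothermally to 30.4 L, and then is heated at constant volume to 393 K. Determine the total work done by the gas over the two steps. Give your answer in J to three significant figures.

W_total ≈ 4570 J

Step 1 (isothermal): W = P₁V₁ ln(V₂/V₁) = (4622) ln(30.4/11.3) = 4574 J.
Step 2 (isochoric): W = 0 (constant volume).
W_total = 4574 + 0 = 4574 J.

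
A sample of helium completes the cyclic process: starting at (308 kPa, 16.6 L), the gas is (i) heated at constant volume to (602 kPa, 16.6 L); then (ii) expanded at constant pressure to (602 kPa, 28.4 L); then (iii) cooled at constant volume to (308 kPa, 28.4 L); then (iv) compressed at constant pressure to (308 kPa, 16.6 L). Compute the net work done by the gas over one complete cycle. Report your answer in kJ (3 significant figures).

W_net ≈ 3.47 kJ

Constant-volume legs do no work.
W(ii) = (602)(28.4 − 16.6) = 7104 J; W(iv) = (308)(16.6 − 28.4) = -3634 J.
W_net = 7104 − 3634 = 3469 J (the clockwise enclosed area).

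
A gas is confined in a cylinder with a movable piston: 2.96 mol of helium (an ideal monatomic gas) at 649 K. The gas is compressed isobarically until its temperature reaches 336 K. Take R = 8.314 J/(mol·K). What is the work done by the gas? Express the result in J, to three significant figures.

W ≈ -7700 J

Isobaric: W = P ΔV = nR ΔT.
W = (2.96)(8.314)(336 − 649) = -7703 J.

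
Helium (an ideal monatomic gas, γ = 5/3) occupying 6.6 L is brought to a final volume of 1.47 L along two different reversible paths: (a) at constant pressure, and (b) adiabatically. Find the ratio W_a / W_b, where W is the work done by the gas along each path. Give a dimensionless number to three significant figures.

Path (a) isobaric: W = P₁(V₂ − V₁) → W_a/(P₁V₁) = -0.7773.
Path (b) adiabatic: W = P₁V₁(1 − (V₁/V₂)^(γ−1))/(γ−1) → W_b/(P₁V₁) = -2.582.
W_a / W_b = -0.7773 / -2.582 = 0.301.

W_a / W_b ≈ 0.301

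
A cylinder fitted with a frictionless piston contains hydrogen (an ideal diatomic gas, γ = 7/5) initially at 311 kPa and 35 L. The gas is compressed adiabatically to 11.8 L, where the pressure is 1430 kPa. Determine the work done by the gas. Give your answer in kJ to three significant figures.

Adiabatic: W = (P₁V₁ − P₂V₂)/(γ − 1) with γ = 7/5.
P₁V₁ = 10885 J, P₂V₂ = 16874 J.
W = (10885 − 16874) / 0.4 = -14973 J.

W ≈ -15.0 kJ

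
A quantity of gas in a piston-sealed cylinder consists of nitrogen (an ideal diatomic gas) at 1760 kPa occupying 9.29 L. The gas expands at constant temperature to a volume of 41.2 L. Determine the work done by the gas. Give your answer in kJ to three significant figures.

W ≈ 24.4 kJ

Isothermal: W = nRT ln(V₂/V₁) = P₁V₁ ln(V₂/V₁).
P₁V₁ = (1760 kPa)(9.29 L) = 16350 J.
W = 16350 × ln(41.2/9.29) = 16350 × 1.489
W_by_gas = 24354 J.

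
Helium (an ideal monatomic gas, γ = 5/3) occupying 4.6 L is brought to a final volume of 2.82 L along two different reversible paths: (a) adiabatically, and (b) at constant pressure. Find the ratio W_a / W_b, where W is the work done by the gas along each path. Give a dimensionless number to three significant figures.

Path (a) adiabatic: W = P₁V₁(1 − (V₁/V₂)^(γ−1))/(γ−1) → W_a/(P₁V₁) = -0.5786.
Path (b) isobaric: W = P₁(V₂ − V₁) → W_b/(P₁V₁) = -0.387.
W_a / W_b = -0.5786 / -0.387 = 1.495.

W_a / W_b ≈ 1.50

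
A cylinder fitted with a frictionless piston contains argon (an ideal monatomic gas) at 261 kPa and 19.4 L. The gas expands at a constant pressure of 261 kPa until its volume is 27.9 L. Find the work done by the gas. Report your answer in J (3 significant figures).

W ≈ 2220 J

Isobaric: W = P ΔV.
W = (261 kPa)(27.9 − 19.4 L) = (261)(8.5) = 2218 J.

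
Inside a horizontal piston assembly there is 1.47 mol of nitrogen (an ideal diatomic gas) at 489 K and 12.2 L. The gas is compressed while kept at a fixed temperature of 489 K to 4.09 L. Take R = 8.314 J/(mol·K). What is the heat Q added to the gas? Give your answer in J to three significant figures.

Q ≈ -6530 J

Isothermal ⇒ ΔU = 0, so Q = W = nRT ln(V₂/V₁).
Q = (1.47)(8.314)(489) ln(4.09/12.2) = 5976 × -1.093 = -6532 J.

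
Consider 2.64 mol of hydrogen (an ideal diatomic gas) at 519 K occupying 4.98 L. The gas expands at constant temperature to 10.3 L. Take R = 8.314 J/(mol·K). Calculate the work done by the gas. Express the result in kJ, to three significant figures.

Isothermal: W = nRT ln(V₂/V₁).
W = (2.64)(8.314)(519) × ln(10.3/4.98)
  = 11392 × 0.7267
W_by_gas = 8278 J.

W ≈ 8.28 kJ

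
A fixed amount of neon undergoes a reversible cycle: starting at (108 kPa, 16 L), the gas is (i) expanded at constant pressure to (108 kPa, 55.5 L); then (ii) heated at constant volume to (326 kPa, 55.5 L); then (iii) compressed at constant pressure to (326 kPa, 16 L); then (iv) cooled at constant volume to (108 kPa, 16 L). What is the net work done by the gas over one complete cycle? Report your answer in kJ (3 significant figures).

Constant-volume legs do no work.
W(i) = (108)(55.5 − 16) = 4266 J; W(iii) = (326)(16 − 55.5) = -12877 J.
W_net = 4266 − 12877 = -8611 J (the counter-clockwise enclosed area).

W_net ≈ -8.61 kJ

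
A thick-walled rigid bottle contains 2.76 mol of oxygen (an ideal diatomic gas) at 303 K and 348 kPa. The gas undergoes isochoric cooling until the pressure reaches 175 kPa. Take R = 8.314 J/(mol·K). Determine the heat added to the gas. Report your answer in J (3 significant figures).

Q ≈ -8640 J

Constant volume ⇒ W = 0, so Q = ΔU = nCᵥΔT with Cᵥ = 5R/2 = 20.79 J/(mol·K).
At constant V, T₂/T₁ = P₂/P₁ ⇒ ΔT = T₁(P₂/P₁ − 1) = 303·(175/348 − 1) = -150.6 K.
ΔU = (2.76)(20.79)(-150.6) = -8641 J.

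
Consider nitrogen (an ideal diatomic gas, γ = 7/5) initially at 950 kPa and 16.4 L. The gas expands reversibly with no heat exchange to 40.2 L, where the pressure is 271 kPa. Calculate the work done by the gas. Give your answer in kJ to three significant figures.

W ≈ 11.7 kJ

Adiabatic: W = (P₁V₁ − P₂V₂)/(γ − 1) with γ = 7/5.
P₁V₁ = 15580 J, P₂V₂ = 10894 J.
W = (15580 − 10894) / 0.4 = 11714 J.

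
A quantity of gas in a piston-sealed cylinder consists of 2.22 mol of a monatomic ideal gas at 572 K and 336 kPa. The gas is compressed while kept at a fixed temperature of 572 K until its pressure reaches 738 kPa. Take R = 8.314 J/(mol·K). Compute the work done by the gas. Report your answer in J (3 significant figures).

Isothermal process: W = nRT ln(V₂/V₁) = nRT ln(P₁/P₂).
W = (2.22)(8.314)(572) × ln(336/738)
  = 10557 × ln(0.4553) = 10557 × -0.7868
W_by_gas = -8307 J.

W ≈ -8310 J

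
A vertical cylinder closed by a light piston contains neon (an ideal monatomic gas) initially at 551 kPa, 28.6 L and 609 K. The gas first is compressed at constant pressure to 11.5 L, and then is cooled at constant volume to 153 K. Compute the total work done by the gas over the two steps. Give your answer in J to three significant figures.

W_total ≈ -9420 J

Step 1 (isobaric): W = PΔV = (551 kPa)(11.5 − 28.6 L) = -9422 J.
Step 2 (isochoric): W = 0 (constant volume).
W_total = -9422 + 0 = -9422 J.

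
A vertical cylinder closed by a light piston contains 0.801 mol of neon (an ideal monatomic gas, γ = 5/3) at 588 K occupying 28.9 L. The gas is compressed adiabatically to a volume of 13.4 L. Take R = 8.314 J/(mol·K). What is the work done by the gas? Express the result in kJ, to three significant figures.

W ≈ -3.93 kJ

Adiabatic: TV^(γ−1) = const with γ = 5/3.
T₂ = T₁ (V₁/V₂)^(γ−1) = 588 × (28.9/13.4)^0.667 = 588 × 1.669 = 981.5 K.
W_by = nCᵥ(T₁ − T₂) = (0.801)(12.47)(588 − 981.5) = -3931 J.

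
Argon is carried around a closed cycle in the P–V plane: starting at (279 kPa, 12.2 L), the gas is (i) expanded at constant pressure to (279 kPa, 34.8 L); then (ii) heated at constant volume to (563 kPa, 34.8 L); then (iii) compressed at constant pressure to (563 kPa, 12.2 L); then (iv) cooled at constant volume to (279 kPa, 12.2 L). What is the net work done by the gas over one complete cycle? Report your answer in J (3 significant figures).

W_net ≈ -6420 J

Constant-volume legs do no work.
W(i) = (279)(34.8 − 12.2) = 6305 J; W(iii) = (563)(12.2 − 34.8) = -12724 J.
W_net = 6305 − 12724 = -6418 J (the counter-clockwise enclosed area).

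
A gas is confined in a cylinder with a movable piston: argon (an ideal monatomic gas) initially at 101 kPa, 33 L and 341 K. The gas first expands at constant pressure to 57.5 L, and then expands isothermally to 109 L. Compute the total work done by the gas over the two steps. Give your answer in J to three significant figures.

Step 1 (isobaric): W = PΔV = (101 kPa)(57.5 − 33 L) = 2474 J.
After step 1: P = 101 kPa, V = 57.5 L, T = 594.2 K.
Step 2 (isothermal): W = P₁V₁ ln(V₂/V₁) = (5808) ln(109/57.5) = 3714 J.
W_total = 2474 + 3714 = 6189 J.

W_total ≈ 6190 J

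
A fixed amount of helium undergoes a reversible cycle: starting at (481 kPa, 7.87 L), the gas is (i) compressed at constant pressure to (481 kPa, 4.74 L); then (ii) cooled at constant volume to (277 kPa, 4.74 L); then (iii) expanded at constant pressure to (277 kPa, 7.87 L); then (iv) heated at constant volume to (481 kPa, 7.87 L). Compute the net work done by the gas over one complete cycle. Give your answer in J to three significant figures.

W_net ≈ -639 J

Constant-volume legs do no work.
W(i) = (481)(4.74 − 7.87) = -1506 J; W(iii) = (277)(7.87 − 4.74) = 867 J.
W_net = -1506 + 867 = -638.5 J (the counter-clockwise enclosed area).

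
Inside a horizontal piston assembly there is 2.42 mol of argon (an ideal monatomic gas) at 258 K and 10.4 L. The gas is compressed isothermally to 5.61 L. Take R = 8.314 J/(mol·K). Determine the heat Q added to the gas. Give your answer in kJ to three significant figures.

Isothermal ⇒ ΔU = 0, so Q = W = nRT ln(V₂/V₁).
Q = (2.42)(8.314)(258) ln(5.61/10.4) = 5191 × -0.6173 = -3204 J.

Q ≈ -3.20 kJ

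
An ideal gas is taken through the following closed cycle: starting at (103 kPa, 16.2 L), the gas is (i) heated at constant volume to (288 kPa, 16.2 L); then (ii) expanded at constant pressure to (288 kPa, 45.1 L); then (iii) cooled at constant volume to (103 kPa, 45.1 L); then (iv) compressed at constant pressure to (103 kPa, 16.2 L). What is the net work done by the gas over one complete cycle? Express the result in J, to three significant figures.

Constant-volume legs do no work.
W(ii) = (288)(45.1 − 16.2) = 8323 J; W(iv) = (103)(16.2 − 45.1) = -2977 J.
W_net = 8323 − 2977 = 5346 J (the clockwise enclosed area).

W_net ≈ 5350 J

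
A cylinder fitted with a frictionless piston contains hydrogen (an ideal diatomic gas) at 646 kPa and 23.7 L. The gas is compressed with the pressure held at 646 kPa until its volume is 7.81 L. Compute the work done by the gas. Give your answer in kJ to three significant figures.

W ≈ -10.3 kJ

Isobaric: W = P ΔV.
W = (646 kPa)(7.81 − 23.7 L) = (646)(-15.89) = -10265 J.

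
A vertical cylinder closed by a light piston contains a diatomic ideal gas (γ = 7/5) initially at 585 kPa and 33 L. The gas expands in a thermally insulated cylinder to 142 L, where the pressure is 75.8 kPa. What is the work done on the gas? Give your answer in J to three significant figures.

W ≈ -21400 J

Adiabatic: W = (P₁V₁ − P₂V₂)/(γ − 1) with γ = 7/5.
P₁V₁ = 19305 J, P₂V₂ = 10764 J.
W = (19305 − 10764) / 0.4 = 21354 J.
Work on gas = −W_by = -21354 J.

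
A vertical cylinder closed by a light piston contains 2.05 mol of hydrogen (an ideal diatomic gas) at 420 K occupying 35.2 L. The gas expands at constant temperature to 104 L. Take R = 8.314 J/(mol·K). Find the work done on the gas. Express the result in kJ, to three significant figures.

W ≈ -7.75 kJ

Isothermal: W = nRT ln(V₂/V₁).
W = (2.05)(8.314)(420) × ln(104/35.2)
  = 7158 × 1.083
W_by_gas = 7755 J; work on gas = −W_by = -7755 J.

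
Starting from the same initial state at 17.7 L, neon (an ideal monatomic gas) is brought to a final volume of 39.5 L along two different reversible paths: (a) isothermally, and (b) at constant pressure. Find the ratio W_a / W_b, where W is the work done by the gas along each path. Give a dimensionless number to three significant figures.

Path (a) isothermal: W = P₁V₁ ln(V₂/V₁) → W_a/(P₁V₁) = 0.8027.
Path (b) isobaric: W = P₁(V₂ − V₁) → W_b/(P₁V₁) = 1.232.
W_a / W_b = 0.8027 / 1.232 = 0.6518.

W_a / W_b ≈ 0.652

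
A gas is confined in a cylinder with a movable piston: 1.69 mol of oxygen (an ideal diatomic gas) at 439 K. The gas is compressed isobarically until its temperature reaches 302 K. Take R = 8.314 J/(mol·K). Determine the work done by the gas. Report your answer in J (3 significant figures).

Isobaric: W = P ΔV = nR ΔT.
W = (1.69)(8.314)(302 − 439) = -1925 J.

W ≈ -1920 J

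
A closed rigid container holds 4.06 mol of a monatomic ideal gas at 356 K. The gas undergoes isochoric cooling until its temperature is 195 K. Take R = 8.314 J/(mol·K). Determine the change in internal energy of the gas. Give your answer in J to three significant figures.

ΔU ≈ -8150 J

Constant volume ⇒ W = 0, so Q = ΔU = nCᵥΔT with Cᵥ = 3R/2 = 12.47 J/(mol·K).
ΔU = (4.06)(12.47)(195 − 356) = -8152 J.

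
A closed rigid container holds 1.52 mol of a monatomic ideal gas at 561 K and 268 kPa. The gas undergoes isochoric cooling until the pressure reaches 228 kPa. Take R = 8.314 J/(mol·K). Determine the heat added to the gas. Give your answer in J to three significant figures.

Constant volume ⇒ W = 0, so Q = ΔU = nCᵥΔT with Cᵥ = 3R/2 = 12.47 J/(mol·K).
At constant V, T₂/T₁ = P₂/P₁ ⇒ ΔT = T₁(P₂/P₁ − 1) = 561·(228/268 − 1) = -83.73 K.
ΔU = (1.52)(12.47)(-83.73) = -1587 J.

Q ≈ -1590 J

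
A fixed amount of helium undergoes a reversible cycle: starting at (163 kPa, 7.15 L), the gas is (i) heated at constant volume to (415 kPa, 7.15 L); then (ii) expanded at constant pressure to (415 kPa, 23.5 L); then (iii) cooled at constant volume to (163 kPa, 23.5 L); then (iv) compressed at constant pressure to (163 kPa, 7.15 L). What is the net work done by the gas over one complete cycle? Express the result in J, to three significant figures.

W_net ≈ 4120 J

Constant-volume legs do no work.
W(ii) = (415)(23.5 − 7.15) = 6785 J; W(iv) = (163)(7.15 − 23.5) = -2665 J.
W_net = 6785 − 2665 = 4120 J (the clockwise enclosed area).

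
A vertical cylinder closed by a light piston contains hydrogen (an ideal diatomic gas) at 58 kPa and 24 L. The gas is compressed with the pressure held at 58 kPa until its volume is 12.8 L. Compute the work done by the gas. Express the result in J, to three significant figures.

Isobaric: W = P ΔV.
W = (58 kPa)(12.8 − 24 L) = (58)(-11.2) = -649.6 J.

W ≈ -650 J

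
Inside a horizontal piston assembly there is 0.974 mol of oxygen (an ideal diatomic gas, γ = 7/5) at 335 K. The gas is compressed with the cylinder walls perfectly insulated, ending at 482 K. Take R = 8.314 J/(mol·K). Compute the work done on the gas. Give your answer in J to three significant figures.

W ≈ 2980 J

Adiabatic ⇒ Q = 0, so W_by = −ΔU = nCᵥ(T₁ − T₂).
Cᵥ = 5R/2 = 20.79 J/(mol·K).
W = (0.974)(20.79)(335 − 482) = -2976 J.
Work on gas = −W_by = 2976 J.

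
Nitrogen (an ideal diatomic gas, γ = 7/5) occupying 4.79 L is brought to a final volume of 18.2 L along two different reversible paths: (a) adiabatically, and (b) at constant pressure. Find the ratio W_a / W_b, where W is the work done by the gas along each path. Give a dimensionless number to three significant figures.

Path (a) adiabatic: W = P₁V₁(1 − (V₁/V₂)^(γ−1))/(γ−1) → W_a/(P₁V₁) = 1.034.
Path (b) isobaric: W = P₁(V₂ − V₁) → W_b/(P₁V₁) = 2.8.
W_a / W_b = 1.034 / 2.8 = 0.3694.

W_a / W_b ≈ 0.369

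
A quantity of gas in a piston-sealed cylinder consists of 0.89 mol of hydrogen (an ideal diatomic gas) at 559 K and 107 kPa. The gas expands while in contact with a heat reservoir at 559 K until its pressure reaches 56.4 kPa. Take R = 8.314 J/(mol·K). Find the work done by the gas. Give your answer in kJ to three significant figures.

Isothermal process: W = nRT ln(V₂/V₁) = nRT ln(P₁/P₂).
W = (0.89)(8.314)(559) × ln(107/56.4)
  = 4136 × ln(1.897) = 4136 × 0.6404
W_by_gas = 2649 J.

W ≈ 2.65 kJ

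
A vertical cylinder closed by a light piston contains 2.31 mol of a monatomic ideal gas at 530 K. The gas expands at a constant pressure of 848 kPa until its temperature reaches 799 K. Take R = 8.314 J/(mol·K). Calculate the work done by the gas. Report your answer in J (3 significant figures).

Isobaric: W = P ΔV = nR ΔT.
W = (2.31)(8.314)(799 − 530) = 5166 J.

W ≈ 5170 J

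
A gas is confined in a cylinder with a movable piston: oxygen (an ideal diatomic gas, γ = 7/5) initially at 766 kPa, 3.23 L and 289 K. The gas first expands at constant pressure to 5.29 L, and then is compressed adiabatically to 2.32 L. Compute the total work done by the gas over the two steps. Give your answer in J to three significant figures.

Step 1 (isobaric): W = PΔV = (766 kPa)(5.29 − 3.23 L) = 1578 J.
After step 1: P = 766 kPa, V = 5.29 L, T = 473.3 K.
Step 2 (adiabatic): W = (P₁V₁ − P₂V₂)/(γ−1) = (4052 − 5635)/0.4 = -3956 J.
W_total = 1578 − 3956 = -2378 J.

W_total ≈ -2380 J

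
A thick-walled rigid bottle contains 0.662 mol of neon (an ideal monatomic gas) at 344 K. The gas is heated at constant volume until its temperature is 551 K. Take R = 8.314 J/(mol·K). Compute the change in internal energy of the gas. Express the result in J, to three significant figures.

ΔU ≈ 1710 J

Constant volume ⇒ W = 0, so Q = ΔU = nCᵥΔT with Cᵥ = 3R/2 = 12.47 J/(mol·K).
ΔU = (0.662)(12.47)(551 − 344) = 1709 J.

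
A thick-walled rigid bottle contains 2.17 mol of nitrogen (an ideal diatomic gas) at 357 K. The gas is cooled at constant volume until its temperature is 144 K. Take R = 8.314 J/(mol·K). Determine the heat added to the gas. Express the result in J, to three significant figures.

Constant volume ⇒ W = 0, so Q = ΔU = nCᵥΔT with Cᵥ = 5R/2 = 20.79 J/(mol·K).
ΔU = (2.17)(20.79)(144 − 357) = -9607 J.

Q ≈ -9610 J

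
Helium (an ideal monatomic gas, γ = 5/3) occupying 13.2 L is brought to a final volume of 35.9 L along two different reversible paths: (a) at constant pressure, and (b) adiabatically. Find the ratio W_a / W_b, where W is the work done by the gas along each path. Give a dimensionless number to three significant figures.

Path (a) isobaric: W = P₁(V₂ − V₁) → W_a/(P₁V₁) = 1.72.
Path (b) adiabatic: W = P₁V₁(1 − (V₁/V₂)^(γ−1))/(γ−1) → W_b/(P₁V₁) = 0.7301.
W_a / W_b = 1.72 / 0.7301 = 2.355.

W_a / W_b ≈ 2.36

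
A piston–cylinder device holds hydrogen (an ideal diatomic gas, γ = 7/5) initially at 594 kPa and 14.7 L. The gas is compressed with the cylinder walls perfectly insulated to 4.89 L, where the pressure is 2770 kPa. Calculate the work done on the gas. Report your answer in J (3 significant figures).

W ≈ 12000 J

Adiabatic: W = (P₁V₁ − P₂V₂)/(γ − 1) with γ = 7/5.
P₁V₁ = 8732 J, P₂V₂ = 13545 J.
W = (8732 − 13545) / 0.4 = -12034 J.
Work on gas = −W_by = 12034 J.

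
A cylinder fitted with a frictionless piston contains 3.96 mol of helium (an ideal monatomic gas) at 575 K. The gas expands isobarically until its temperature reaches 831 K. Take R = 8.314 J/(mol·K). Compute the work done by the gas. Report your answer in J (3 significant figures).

W ≈ 8430 J

Isobaric: W = P ΔV = nR ΔT.
W = (3.96)(8.314)(831 − 575) = 8428 J.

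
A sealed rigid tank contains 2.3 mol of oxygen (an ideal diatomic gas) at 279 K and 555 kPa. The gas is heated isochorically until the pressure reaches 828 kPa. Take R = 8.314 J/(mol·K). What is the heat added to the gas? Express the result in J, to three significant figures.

Constant volume ⇒ W = 0, so Q = ΔU = nCᵥΔT with Cᵥ = 5R/2 = 20.79 J/(mol·K).
At constant V, T₂/T₁ = P₂/P₁ ⇒ ΔT = T₁(P₂/P₁ − 1) = 279·(828/555 − 1) = 137.2 K.
ΔU = (2.3)(20.79)(137.2) = 6561 J.

Q ≈ 6560 J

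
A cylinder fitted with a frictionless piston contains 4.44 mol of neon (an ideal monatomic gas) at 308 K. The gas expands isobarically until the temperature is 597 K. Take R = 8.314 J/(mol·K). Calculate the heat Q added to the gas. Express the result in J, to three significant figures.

Isobaric: W = nRΔT = (4.44)(8.314)(289) = 10668 J.
ΔU = nCᵥΔT with Cᵥ = 3R/2: ΔU = (4.44)(12.47)(289) = 16002 J.
Q = ΔU + W = 16002 + 10668 = 26670 J.

Q ≈ 26700 J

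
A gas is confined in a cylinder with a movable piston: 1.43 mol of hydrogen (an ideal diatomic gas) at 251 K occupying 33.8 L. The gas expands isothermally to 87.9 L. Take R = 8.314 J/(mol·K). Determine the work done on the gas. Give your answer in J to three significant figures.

Isothermal: W = nRT ln(V₂/V₁).
W = (1.43)(8.314)(251) × ln(87.9/33.8)
  = 2984 × 0.9557
W_by_gas = 2852 J; work on gas = −W_by = -2852 J.

W ≈ -2850 J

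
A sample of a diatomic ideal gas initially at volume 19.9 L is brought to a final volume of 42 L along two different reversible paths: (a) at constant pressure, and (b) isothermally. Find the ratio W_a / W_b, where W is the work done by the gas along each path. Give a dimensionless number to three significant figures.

Path (a) isobaric: W = P₁(V₂ − V₁) → W_a/(P₁V₁) = 1.111.
Path (b) isothermal: W = P₁V₁ ln(V₂/V₁) → W_b/(P₁V₁) = 0.7469.
W_a / W_b = 1.111 / 0.7469 = 1.487.

W_a / W_b ≈ 1.49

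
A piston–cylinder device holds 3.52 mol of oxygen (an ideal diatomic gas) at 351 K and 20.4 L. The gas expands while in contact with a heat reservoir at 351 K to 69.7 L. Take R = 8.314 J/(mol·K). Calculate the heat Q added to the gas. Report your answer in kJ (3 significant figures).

Q ≈ 12.6 kJ

Isothermal ⇒ ΔU = 0, so Q = W = nRT ln(V₂/V₁).
Q = (3.52)(8.314)(351) ln(69.7/20.4) = 10272 × 1.229 = 12621 J.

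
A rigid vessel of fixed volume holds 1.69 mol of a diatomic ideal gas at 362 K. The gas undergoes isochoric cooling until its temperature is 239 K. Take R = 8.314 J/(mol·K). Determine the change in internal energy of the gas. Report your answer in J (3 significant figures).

ΔU ≈ -4320 J

Constant volume ⇒ W = 0, so Q = ΔU = nCᵥΔT with Cᵥ = 5R/2 = 20.79 J/(mol·K).
ΔU = (1.69)(20.79)(239 − 362) = -4321 J.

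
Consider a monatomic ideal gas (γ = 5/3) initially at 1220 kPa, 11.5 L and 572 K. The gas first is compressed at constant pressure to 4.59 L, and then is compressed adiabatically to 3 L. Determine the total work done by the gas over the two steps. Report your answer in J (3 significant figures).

W_total ≈ -11200 J

Step 1 (isobaric): W = PΔV = (1220 kPa)(4.59 − 11.5 L) = -8430 J.
After step 1: P = 1220 kPa, V = 4.59 L, T = 228.3 K.
Step 2 (adiabatic): W = (P₁V₁ − P₂V₂)/(γ−1) = (5600 − 7435)/0.667 = -2753 J.
W_total = -8430 − 2753 = -11183 J.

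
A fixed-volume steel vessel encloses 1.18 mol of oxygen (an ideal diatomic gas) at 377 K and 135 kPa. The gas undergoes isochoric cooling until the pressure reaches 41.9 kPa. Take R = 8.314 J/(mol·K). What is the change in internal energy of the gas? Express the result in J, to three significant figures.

ΔU ≈ -6380 J

Constant volume ⇒ W = 0, so Q = ΔU = nCᵥΔT with Cᵥ = 5R/2 = 20.79 J/(mol·K).
At constant V, T₂/T₁ = P₂/P₁ ⇒ ΔT = T₁(P₂/P₁ − 1) = 377·(41.9/135 − 1) = -260 K.
ΔU = (1.18)(20.79)(-260) = -6377 J.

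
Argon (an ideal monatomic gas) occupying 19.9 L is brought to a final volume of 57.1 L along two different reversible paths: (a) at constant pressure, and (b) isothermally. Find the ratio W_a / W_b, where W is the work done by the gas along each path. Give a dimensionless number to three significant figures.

Path (a) isobaric: W = P₁(V₂ − V₁) → W_a/(P₁V₁) = 1.869.
Path (b) isothermal: W = P₁V₁ ln(V₂/V₁) → W_b/(P₁V₁) = 1.054.
W_a / W_b = 1.869 / 1.054 = 1.773.

W_a / W_b ≈ 1.77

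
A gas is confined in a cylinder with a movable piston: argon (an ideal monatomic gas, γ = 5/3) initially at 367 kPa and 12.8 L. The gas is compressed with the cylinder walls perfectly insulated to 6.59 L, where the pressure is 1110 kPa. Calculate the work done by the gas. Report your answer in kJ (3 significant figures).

Adiabatic: W = (P₁V₁ − P₂V₂)/(γ − 1) with γ = 5/3.
P₁V₁ = 4698 J, P₂V₂ = 7315 J.
W = (4698 − 7315) / 0.6667 = -3926 J.

W ≈ -3.93 kJ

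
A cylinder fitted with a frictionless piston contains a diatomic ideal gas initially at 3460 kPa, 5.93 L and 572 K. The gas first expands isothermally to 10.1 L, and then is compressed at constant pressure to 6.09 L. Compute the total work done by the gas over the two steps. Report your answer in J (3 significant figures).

W_total ≈ 2780 J

Step 1 (isothermal): W = P₁V₁ ln(V₂/V₁) = (20518) ln(10.1/5.93) = 10926 J.
After step 1: P = 2031 kPa, V = 10.1 L, T = 572 K.
Step 2 (isobaric): W = PΔV = (2031 kPa)(6.09 − 10.1 L) = -8146 J.
W_total = 10926 − 8146 = 2780 J.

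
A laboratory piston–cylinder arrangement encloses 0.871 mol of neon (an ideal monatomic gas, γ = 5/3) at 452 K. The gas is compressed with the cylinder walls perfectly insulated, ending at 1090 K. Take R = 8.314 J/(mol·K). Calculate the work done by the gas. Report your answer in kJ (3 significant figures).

W ≈ -6.93 kJ

Adiabatic ⇒ Q = 0, so W_by = −ΔU = nCᵥ(T₁ − T₂).
Cᵥ = 3R/2 = 12.47 J/(mol·K).
W = (0.871)(12.47)(452 − 1090) = -6930 J.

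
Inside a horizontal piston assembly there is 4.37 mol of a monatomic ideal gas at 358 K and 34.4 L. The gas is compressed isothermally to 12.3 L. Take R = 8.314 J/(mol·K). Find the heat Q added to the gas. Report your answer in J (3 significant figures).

Isothermal ⇒ ΔU = 0, so Q = W = nRT ln(V₂/V₁).
Q = (4.37)(8.314)(358) ln(12.3/34.4) = 13007 × -1.028 = -13377 J.

Q ≈ -13400 J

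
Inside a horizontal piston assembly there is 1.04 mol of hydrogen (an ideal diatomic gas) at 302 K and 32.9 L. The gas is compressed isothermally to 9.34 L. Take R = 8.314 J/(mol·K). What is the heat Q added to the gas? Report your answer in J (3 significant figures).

Isothermal ⇒ ΔU = 0, so Q = W = nRT ln(V₂/V₁).
Q = (1.04)(8.314)(302) ln(9.34/32.9) = 2611 × -1.259 = -3288 J.

Q ≈ -3290 J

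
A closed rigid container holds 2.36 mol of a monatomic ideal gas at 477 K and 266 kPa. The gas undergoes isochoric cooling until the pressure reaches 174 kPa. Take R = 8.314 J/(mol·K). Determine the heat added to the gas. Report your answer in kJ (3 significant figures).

Q ≈ -4.86 kJ

Constant volume ⇒ W = 0, so Q = ΔU = nCᵥΔT with Cᵥ = 3R/2 = 12.47 J/(mol·K).
At constant V, T₂/T₁ = P₂/P₁ ⇒ ΔT = T₁(P₂/P₁ − 1) = 477·(174/266 − 1) = -165 K.
ΔU = (2.36)(12.47)(-165) = -4856 J.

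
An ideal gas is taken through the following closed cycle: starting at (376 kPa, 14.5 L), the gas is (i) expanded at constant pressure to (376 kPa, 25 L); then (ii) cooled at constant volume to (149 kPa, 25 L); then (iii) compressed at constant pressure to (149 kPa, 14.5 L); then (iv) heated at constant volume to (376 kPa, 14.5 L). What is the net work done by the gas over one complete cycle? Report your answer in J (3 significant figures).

Constant-volume legs do no work.
W(i) = (376)(25 − 14.5) = 3948 J; W(iii) = (149)(14.5 − 25) = -1564 J.
W_net = 3948 − 1564 = 2384 J (the clockwise enclosed area).

W_net ≈ 2380 J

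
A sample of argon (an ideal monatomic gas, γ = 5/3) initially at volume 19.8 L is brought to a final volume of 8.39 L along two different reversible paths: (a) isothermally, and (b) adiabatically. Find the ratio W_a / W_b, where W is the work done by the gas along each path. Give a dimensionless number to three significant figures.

W_a / W_b ≈ 0.741

Path (a) isothermal: W = P₁V₁ ln(V₂/V₁) → W_a/(P₁V₁) = -0.8586.
Path (b) adiabatic: W = P₁V₁(1 − (V₁/V₂)^(γ−1))/(γ−1) → W_b/(P₁V₁) = -1.159.
W_a / W_b = -0.8586 / -1.159 = 0.7409.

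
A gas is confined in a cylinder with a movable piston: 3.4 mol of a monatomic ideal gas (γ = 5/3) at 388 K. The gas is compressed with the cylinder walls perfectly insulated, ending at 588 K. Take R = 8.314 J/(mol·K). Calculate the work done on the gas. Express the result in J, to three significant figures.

W ≈ 8480 J

Adiabatic ⇒ Q = 0, so W_by = −ΔU = nCᵥ(T₁ − T₂).
Cᵥ = 3R/2 = 12.47 J/(mol·K).
W = (3.4)(12.47)(388 − 588) = -8480 J.
Work on gas = −W_by = 8480 J.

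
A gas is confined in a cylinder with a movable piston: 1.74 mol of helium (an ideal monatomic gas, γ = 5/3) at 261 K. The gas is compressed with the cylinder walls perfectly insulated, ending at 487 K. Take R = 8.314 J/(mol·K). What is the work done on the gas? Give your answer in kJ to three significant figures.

W ≈ 4.90 kJ

Adiabatic ⇒ Q = 0, so W_by = −ΔU = nCᵥ(T₁ − T₂).
Cᵥ = 3R/2 = 12.47 J/(mol·K).
W = (1.74)(12.47)(261 − 487) = -4904 J.
Work on gas = −W_by = 4904 J.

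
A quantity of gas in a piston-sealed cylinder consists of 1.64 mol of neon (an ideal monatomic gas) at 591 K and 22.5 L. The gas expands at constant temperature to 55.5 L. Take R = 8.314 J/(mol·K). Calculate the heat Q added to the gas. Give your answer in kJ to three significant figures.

Isothermal ⇒ ΔU = 0, so Q = W = nRT ln(V₂/V₁).
Q = (1.64)(8.314)(591) ln(55.5/22.5) = 8058 × 0.9029 = 7276 J.

Q ≈ 7.28 kJ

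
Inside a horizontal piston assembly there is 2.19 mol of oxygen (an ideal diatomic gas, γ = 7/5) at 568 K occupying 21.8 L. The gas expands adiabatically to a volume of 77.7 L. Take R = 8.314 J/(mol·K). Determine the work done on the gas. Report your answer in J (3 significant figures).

Adiabatic: TV^(γ−1) = const with γ = 7/5.
T₂ = T₁ (V₁/V₂)^(γ−1) = 568 × (21.8/77.7)^0.4 = 568 × 0.6015 = 341.6 K.
W_by = nCᵥ(T₁ − T₂) = (2.19)(20.79)(568 − 341.6) = 10304 J.
Work on gas = −W_by = -10304 J.

W ≈ -10300 J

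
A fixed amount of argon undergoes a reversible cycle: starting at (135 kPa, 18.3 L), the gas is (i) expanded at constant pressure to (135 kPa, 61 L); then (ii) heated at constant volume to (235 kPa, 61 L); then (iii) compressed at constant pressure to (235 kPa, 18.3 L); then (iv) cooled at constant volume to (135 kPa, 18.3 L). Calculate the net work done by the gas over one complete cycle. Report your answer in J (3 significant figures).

Constant-volume legs do no work.
W(i) = (135)(61 − 18.3) = 5764 J; W(iii) = (235)(18.3 − 61) = -10034 J.
W_net = 5764 − 10034 = -4270 J (the counter-clockwise enclosed area).

W_net ≈ -4270 J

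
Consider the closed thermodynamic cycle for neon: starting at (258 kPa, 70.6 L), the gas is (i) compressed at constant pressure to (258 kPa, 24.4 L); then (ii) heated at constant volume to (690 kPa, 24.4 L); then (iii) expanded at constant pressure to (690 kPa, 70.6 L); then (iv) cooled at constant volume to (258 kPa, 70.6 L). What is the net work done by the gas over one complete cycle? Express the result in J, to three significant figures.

Constant-volume legs do no work.
W(i) = (258)(24.4 − 70.6) = -11920 J; W(iii) = (690)(70.6 − 24.4) = 31878 J.
W_net = -11920 + 31878 = 19958 J (the clockwise enclosed area).

W_net ≈ 20000 J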